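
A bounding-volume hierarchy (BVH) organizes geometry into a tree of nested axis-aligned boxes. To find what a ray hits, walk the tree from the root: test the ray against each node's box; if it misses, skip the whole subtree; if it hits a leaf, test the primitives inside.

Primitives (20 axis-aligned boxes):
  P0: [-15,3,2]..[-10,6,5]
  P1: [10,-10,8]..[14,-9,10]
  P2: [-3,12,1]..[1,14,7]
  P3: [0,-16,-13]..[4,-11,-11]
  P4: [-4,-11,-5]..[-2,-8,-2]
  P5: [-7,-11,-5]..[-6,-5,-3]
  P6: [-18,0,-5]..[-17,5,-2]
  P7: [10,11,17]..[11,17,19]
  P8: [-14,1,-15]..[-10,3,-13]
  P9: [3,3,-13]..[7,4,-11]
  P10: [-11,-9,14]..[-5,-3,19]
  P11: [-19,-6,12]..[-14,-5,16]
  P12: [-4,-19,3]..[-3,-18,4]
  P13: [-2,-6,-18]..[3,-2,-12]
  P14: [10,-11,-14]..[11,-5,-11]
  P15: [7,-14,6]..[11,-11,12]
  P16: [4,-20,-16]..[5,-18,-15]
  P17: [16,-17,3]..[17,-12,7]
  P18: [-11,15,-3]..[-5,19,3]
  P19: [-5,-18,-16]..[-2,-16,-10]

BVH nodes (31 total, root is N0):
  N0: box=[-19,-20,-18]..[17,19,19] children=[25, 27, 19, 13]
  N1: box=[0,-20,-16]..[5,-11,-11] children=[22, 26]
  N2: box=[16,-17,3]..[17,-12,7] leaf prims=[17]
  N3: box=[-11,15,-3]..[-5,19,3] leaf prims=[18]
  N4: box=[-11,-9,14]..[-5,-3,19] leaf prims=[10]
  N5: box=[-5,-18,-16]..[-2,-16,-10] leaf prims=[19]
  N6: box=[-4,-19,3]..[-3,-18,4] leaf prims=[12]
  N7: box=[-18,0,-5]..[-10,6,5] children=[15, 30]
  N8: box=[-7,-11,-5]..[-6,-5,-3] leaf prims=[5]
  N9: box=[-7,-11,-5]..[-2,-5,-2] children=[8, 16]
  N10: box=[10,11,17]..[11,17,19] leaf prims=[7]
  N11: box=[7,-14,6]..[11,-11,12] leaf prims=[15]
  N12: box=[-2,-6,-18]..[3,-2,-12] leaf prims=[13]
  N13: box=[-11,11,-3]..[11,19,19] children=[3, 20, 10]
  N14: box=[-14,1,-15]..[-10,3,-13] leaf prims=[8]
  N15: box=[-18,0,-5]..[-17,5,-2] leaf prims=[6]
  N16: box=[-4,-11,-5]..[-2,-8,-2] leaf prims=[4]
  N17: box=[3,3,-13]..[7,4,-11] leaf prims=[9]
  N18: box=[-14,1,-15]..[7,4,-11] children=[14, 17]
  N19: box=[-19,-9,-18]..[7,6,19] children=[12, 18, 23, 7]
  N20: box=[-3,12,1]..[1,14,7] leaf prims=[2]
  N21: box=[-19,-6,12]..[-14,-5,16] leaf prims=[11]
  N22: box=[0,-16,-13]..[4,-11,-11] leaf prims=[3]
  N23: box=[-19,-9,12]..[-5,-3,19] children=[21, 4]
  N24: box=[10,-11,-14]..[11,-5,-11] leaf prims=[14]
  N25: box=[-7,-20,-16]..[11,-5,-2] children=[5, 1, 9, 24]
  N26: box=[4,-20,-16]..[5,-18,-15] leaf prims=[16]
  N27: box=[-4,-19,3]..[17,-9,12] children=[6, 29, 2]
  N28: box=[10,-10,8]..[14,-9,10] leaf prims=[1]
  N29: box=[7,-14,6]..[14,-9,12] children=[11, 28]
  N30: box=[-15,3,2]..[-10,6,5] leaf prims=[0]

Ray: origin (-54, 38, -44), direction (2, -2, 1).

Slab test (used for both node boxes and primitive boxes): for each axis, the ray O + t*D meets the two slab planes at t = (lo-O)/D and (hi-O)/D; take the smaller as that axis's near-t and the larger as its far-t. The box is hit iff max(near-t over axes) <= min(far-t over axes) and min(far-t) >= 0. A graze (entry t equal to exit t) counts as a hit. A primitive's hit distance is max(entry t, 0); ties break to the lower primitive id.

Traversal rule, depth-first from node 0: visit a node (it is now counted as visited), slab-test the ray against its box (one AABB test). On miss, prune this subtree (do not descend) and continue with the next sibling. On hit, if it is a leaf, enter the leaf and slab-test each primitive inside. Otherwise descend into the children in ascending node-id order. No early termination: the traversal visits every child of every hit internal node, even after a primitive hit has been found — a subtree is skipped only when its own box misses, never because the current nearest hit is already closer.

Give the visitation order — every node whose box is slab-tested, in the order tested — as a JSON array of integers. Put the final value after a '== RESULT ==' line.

Walk:
N0 x:[35/2,71/2] y:[19/2,29] z:[26,63] -> hit [26,29], descend [13, 19, 25, 27]
  N13 x:[43/2,65/2] y:[19/2,27/2] z:[41,63] -> miss, prune
  N19 x:[35/2,61/2] y:[16,47/2] z:[26,63] -> miss, prune
  N25 x:[47/2,65/2] y:[43/2,29] z:[28,42] -> hit [28,29], descend [1, 5, 9, 24]
    N1 x:[27,59/2] y:[49/2,29] z:[28,33] -> hit [28,29], descend [22, 26]
      N22 x:[27,29] y:[49/2,27] z:[31,33] -> miss, prune
      N26 x:[29,59/2] y:[28,29] z:[28,29] -> hit [29,29] leaf, test {P16@t=29}
    N5 x:[49/2,26] y:[27,28] z:[28,34] -> miss, prune
    N9 x:[47/2,26] y:[43/2,49/2] z:[39,42] -> miss, prune
    N24 x:[32,65/2] y:[43/2,49/2] z:[30,33] -> miss, prune
  N27 x:[25,71/2] y:[47/2,57/2] z:[47,56] -> miss, prune

Visited [0, 13, 19, 25, 1, 22, 26, 5, 9, 24, 27]. Tests: 11 box, 1 leaf. Nearest: P16.

== RESULT ==
[0, 13, 19, 25, 1, 22, 26, 5, 9, 24, 27]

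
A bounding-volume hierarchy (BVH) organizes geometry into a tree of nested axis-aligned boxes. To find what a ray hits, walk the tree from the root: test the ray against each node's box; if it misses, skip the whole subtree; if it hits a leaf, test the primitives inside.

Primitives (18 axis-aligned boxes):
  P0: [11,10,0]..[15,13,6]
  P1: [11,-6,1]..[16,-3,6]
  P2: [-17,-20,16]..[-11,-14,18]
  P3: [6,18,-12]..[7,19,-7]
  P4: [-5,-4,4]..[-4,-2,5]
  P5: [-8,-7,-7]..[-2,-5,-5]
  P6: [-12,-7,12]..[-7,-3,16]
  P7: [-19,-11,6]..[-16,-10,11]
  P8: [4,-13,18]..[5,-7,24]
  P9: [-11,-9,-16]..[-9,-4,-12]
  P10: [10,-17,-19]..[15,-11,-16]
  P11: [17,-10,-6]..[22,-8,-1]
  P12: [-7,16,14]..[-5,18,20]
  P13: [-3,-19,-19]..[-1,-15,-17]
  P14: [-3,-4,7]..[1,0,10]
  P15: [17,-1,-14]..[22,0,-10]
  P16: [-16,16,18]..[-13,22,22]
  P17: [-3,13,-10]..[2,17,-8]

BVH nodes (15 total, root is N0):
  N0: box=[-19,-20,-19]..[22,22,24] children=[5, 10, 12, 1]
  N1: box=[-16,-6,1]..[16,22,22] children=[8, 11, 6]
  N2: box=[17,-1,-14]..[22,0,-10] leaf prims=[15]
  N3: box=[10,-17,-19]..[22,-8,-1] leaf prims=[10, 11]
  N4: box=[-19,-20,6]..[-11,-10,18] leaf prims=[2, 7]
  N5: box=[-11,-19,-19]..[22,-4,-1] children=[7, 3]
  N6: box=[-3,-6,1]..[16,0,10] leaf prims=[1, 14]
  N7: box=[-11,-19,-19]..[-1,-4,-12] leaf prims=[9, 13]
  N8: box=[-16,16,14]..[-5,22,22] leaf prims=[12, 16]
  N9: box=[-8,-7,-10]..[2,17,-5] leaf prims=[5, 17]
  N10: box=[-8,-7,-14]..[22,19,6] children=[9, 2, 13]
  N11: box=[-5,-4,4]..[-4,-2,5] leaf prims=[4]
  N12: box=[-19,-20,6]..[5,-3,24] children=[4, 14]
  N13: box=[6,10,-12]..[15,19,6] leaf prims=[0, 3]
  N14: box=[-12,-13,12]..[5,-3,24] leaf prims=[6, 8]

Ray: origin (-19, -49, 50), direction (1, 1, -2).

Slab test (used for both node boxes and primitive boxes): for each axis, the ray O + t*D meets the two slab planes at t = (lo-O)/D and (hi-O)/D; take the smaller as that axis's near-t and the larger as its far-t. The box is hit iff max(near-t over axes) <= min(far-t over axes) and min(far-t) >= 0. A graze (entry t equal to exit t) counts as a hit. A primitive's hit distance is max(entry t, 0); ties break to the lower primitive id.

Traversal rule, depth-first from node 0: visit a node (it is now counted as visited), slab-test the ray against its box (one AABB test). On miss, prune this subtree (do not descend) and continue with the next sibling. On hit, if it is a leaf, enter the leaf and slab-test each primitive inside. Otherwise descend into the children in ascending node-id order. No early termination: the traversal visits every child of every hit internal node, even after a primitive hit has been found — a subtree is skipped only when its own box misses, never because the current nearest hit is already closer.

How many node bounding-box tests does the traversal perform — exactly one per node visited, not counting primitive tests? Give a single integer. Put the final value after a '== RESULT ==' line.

Traverse from the root:
N0 x:[0,41] y:[29,71] z:[13,69/2] -> hit [29,69/2], descend [1, 5, 10, 12]
  N1 x:[3,35] y:[43,71] z:[14,49/2] -> miss, prune
  N5 x:[8,41] y:[30,45] z:[51/2,69/2] -> hit [30,69/2], descend [3, 7]
    N3 x:[29,41] y:[32,41] z:[51/2,69/2] -> hit [32,69/2] leaf, test {P10@t=33, P11(miss)}
    N7 x:[8,18] y:[30,45] z:[31,69/2] -> miss, prune
  N10 x:[11,41] y:[42,68] z:[22,32] -> miss, prune
  N12 x:[0,24] y:[29,46] z:[13,22] -> miss, prune

Summary -> nodes [0, 1, 5, 3, 7, 10, 12]; box-tests=7; leaf-entries=1; first=P10

== RESULT ==
7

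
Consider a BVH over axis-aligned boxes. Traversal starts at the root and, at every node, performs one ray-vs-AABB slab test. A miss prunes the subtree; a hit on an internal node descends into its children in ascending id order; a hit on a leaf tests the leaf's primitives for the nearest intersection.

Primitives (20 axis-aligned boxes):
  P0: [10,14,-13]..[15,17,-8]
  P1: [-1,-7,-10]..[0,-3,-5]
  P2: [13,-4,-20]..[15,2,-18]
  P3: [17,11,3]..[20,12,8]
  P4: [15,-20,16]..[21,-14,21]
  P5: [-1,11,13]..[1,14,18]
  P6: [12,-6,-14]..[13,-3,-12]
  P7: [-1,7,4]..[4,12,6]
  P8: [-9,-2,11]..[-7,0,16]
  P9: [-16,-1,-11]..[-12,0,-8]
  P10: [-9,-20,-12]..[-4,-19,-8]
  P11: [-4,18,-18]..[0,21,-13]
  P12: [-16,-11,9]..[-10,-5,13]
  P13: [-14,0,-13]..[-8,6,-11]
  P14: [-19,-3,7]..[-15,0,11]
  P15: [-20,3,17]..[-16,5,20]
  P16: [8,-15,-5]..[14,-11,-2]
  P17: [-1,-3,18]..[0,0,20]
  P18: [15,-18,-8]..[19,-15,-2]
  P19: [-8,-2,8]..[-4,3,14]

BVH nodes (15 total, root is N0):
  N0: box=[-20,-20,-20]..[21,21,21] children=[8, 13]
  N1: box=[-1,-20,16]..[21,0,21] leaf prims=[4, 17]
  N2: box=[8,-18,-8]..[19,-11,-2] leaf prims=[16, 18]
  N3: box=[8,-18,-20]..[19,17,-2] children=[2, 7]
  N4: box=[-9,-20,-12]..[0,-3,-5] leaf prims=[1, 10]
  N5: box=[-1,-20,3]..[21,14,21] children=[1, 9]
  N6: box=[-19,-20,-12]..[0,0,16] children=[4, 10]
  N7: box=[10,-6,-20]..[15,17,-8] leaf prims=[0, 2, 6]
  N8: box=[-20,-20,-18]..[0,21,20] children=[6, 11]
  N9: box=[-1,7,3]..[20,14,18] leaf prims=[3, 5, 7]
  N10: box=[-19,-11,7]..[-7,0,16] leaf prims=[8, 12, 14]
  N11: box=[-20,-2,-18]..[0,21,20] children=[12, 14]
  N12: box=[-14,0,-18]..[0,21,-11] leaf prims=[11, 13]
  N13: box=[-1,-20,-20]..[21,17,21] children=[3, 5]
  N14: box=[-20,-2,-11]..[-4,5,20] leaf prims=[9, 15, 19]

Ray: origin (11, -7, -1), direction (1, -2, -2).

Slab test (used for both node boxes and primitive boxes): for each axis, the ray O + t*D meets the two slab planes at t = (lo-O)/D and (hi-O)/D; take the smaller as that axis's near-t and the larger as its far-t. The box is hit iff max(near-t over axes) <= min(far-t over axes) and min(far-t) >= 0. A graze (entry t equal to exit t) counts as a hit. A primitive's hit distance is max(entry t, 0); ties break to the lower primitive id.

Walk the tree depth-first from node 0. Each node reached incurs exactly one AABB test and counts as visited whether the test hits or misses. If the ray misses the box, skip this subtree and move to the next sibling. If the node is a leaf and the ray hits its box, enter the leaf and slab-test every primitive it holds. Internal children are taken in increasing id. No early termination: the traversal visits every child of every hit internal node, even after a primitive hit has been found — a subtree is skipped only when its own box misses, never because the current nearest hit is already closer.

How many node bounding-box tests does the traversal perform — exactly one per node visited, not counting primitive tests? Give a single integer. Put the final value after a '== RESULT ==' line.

Trace the traversal:
N0 x:[-31,10] y:[-14,13/2] z:[-11,19/2] -> hit [-11,13/2], descend [8, 13]
  N8 x:[-31,-11] y:[-14,13/2] z:[-21/2,17/2] -> miss, prune
  N13 x:[-12,10] y:[-12,13/2] z:[-11,19/2] -> hit [-11,13/2], descend [3, 5]
    N3 x:[-3,8] y:[-12,11/2] z:[1/2,19/2] -> hit [1/2,11/2], descend [2, 7]
      N2 x:[-3,8] y:[2,11/2] z:[1/2,7/2] -> hit [2,7/2] leaf, test {P16@t=2, P18(miss)}
      N7 x:[-1,4] y:[-12,-1/2] z:[7/2,19/2] -> miss, prune
    N5 x:[-12,10] y:[-21/2,13/2] z:[-11,-2] -> miss, prune

order=[0, 8, 13, 3, 2, 7, 5]  |boxes|=7  |leaves|=1  hit=P16

== RESULT ==
7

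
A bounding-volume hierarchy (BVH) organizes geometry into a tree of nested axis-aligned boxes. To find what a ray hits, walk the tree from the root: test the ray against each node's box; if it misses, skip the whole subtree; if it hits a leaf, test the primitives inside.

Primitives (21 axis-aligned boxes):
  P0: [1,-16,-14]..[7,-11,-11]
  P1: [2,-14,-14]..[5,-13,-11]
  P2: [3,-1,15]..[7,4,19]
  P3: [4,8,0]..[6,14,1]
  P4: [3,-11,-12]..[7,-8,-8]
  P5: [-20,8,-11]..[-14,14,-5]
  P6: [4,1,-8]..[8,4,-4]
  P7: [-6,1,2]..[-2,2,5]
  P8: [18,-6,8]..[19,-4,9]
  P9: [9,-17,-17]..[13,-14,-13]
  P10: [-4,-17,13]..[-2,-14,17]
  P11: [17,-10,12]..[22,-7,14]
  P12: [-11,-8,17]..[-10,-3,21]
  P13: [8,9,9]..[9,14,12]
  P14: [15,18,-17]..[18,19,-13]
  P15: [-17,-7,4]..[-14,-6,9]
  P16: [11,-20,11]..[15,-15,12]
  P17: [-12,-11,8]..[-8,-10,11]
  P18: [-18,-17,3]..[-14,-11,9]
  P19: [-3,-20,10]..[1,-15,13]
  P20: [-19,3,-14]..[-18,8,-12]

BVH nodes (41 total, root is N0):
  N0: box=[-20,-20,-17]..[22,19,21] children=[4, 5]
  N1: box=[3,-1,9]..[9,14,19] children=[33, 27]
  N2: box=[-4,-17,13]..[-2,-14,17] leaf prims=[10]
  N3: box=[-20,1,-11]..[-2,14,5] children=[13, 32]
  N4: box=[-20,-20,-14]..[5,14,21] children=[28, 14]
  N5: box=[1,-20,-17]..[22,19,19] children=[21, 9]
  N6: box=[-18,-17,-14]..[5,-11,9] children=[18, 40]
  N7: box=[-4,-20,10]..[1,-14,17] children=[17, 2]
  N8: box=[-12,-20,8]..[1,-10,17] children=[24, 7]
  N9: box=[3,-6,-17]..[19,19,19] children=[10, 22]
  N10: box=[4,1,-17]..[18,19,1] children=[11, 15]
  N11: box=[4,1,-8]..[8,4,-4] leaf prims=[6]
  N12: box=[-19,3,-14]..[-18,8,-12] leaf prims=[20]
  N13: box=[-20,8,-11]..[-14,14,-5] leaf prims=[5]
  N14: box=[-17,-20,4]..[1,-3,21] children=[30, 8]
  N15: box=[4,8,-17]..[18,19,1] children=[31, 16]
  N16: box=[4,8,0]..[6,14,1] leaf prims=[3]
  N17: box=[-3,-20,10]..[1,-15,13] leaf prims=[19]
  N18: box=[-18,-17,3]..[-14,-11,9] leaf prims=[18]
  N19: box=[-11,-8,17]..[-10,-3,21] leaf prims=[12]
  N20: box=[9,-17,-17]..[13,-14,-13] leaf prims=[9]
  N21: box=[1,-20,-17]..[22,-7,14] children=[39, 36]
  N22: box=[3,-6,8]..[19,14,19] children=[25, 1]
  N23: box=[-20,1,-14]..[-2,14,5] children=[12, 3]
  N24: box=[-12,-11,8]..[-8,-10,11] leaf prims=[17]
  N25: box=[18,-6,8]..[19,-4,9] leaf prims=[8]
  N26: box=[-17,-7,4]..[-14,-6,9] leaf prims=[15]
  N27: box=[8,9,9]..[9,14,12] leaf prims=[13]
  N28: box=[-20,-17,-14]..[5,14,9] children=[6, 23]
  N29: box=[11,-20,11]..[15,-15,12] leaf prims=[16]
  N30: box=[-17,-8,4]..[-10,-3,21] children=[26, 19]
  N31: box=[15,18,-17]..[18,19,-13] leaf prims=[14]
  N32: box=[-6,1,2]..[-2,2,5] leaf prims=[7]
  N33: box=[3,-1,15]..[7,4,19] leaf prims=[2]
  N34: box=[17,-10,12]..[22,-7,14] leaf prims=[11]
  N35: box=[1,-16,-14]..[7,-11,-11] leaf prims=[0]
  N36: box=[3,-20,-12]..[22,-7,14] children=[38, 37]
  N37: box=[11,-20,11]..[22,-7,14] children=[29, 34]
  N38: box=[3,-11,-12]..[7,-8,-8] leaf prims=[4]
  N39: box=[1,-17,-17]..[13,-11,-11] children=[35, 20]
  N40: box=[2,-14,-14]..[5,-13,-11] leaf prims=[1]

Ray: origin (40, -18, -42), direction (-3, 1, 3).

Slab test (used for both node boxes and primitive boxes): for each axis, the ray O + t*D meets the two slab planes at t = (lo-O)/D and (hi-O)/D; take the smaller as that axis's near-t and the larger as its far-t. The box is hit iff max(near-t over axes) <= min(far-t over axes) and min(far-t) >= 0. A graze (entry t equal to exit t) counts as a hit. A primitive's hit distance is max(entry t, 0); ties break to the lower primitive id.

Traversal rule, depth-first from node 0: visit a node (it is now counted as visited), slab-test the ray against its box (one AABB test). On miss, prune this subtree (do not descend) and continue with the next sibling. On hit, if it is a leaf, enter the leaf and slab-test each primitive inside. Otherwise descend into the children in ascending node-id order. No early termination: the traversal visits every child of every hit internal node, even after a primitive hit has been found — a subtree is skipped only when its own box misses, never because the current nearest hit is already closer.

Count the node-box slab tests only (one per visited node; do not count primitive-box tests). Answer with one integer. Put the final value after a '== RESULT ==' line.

Trace the traversal:
N0 x:[6,20] y:[-2,37] z:[25/3,21] -> hit [25/3,20], descend [4, 5]
  N4 x:[35/3,20] y:[-2,32] z:[28/3,21] -> hit [35/3,20], descend [14, 28]
    N14 x:[13,19] y:[-2,15] z:[46/3,21] -> miss, prune
    N28 x:[35/3,20] y:[1,32] z:[28/3,17] -> hit [35/3,17], descend [6, 23]
      N6 x:[35/3,58/3] y:[1,7] z:[28/3,17] -> miss, prune
      N23 x:[14,20] y:[19,32] z:[28/3,47/3] -> miss, prune
  N5 x:[6,13] y:[-2,37] z:[25/3,61/3] -> hit [25/3,13], descend [9, 21]
    N9 x:[7,37/3] y:[12,37] z:[25/3,61/3] -> hit [12,37/3], descend [10, 22]
      N10 x:[22/3,12] y:[19,37] z:[25/3,43/3] -> miss, prune
      N22 x:[7,37/3] y:[12,32] z:[50/3,61/3] -> miss, prune
    N21 x:[6,13] y:[-2,11] z:[25/3,56/3] -> hit [25/3,11], descend [36, 39]
      N36 x:[6,37/3] y:[-2,11] z:[10,56/3] -> hit [10,11], descend [37, 38]
        N37 x:[6,29/3] y:[-2,11] z:[53/3,56/3] -> miss, prune
        N38 x:[11,37/3] y:[7,10] z:[10,34/3] -> miss, prune
      N39 x:[9,13] y:[1,7] z:[25/3,31/3] -> miss, prune

order=[0, 4, 14, 28, 6, 23, 5, 9, 10, 22, 21, 36, 37, 38, 39]  |boxes|=15  |leaves|=0  hit=miss

== RESULT ==
15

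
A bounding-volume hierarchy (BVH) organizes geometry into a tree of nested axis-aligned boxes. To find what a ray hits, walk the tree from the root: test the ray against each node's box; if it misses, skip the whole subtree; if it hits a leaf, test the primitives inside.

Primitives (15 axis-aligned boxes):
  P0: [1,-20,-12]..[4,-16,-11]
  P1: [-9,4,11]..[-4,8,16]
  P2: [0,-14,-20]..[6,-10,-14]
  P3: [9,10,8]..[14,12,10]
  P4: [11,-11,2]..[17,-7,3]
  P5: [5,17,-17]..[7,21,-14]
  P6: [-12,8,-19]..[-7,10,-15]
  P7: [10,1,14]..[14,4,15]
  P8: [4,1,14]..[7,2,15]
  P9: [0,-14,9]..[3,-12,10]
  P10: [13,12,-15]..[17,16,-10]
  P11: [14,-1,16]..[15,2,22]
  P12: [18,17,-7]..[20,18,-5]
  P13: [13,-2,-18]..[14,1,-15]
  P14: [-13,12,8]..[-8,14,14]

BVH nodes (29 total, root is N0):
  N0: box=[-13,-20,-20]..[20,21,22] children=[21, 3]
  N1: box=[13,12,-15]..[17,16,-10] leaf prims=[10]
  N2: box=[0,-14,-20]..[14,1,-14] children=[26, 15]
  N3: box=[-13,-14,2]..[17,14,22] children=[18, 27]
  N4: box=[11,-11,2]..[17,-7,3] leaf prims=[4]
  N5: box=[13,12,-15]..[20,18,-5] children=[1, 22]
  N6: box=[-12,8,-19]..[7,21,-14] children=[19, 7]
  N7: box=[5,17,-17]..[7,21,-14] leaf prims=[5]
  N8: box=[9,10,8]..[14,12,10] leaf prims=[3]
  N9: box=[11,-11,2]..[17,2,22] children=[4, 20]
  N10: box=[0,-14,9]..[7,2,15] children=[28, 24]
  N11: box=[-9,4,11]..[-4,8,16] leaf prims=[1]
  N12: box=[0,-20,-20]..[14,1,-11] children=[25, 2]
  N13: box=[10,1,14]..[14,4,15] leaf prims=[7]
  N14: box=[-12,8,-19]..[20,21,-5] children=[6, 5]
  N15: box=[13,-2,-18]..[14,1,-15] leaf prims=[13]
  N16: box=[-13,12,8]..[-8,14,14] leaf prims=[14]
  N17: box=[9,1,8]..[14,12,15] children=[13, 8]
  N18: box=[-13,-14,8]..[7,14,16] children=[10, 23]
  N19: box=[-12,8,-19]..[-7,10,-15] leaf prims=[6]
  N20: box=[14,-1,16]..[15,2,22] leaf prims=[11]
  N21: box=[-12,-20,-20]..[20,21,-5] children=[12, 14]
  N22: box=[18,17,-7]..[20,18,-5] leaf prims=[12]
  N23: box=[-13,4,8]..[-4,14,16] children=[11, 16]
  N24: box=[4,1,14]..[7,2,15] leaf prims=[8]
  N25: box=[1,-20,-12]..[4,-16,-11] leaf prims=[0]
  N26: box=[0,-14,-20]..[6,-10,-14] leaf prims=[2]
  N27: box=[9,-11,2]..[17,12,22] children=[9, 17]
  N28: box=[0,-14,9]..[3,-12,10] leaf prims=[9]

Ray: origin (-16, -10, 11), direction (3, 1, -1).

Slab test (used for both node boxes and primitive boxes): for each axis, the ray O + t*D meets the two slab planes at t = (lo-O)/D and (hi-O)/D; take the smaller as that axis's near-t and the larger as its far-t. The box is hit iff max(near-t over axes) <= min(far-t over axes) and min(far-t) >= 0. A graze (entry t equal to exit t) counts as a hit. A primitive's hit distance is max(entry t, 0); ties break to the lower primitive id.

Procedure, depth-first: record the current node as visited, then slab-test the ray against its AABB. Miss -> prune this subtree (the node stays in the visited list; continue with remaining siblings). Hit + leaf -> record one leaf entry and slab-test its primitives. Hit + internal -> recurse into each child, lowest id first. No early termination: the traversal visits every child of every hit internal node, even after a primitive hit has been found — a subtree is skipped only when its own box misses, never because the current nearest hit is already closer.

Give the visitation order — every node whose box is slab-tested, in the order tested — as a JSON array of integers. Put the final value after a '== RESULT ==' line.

Traverse from the root:
N0 x:[1,12] y:[-10,31] z:[-11,31] -> hit [1,12], descend [3, 21]
  N3 x:[1,11] y:[-4,24] z:[-11,9] -> hit [1,9], descend [18, 27]
    N18 x:[1,23/3] y:[-4,24] z:[-5,3] -> hit [1,3], descend [10, 23]
      N10 x:[16/3,23/3] y:[-4,12] z:[-4,2] -> miss, prune
      N23 x:[1,4] y:[14,24] z:[-5,3] -> miss, prune
    N27 x:[25/3,11] y:[-1,22] z:[-11,9] -> hit [25/3,9], descend [9, 17]
      N9 x:[9,11] y:[-1,12] z:[-11,9] -> hit [9,9], descend [4, 20]
        N4 x:[9,11] y:[-1,3] z:[8,9] -> miss, prune
        N20 x:[10,31/3] y:[9,12] z:[-11,-5] -> miss, prune
      N17 x:[25/3,10] y:[11,22] z:[-4,3] -> miss, prune
  N21 x:[4/3,12] y:[-10,31] z:[16,31] -> miss, prune

11 AABB tests over nodes [0, 3, 18, 10, 23, 27, 9, 4, 20, 17, 21]; 0 leaves entered; closest miss.

== RESULT ==
[0, 3, 18, 10, 23, 27, 9, 4, 20, 17, 21]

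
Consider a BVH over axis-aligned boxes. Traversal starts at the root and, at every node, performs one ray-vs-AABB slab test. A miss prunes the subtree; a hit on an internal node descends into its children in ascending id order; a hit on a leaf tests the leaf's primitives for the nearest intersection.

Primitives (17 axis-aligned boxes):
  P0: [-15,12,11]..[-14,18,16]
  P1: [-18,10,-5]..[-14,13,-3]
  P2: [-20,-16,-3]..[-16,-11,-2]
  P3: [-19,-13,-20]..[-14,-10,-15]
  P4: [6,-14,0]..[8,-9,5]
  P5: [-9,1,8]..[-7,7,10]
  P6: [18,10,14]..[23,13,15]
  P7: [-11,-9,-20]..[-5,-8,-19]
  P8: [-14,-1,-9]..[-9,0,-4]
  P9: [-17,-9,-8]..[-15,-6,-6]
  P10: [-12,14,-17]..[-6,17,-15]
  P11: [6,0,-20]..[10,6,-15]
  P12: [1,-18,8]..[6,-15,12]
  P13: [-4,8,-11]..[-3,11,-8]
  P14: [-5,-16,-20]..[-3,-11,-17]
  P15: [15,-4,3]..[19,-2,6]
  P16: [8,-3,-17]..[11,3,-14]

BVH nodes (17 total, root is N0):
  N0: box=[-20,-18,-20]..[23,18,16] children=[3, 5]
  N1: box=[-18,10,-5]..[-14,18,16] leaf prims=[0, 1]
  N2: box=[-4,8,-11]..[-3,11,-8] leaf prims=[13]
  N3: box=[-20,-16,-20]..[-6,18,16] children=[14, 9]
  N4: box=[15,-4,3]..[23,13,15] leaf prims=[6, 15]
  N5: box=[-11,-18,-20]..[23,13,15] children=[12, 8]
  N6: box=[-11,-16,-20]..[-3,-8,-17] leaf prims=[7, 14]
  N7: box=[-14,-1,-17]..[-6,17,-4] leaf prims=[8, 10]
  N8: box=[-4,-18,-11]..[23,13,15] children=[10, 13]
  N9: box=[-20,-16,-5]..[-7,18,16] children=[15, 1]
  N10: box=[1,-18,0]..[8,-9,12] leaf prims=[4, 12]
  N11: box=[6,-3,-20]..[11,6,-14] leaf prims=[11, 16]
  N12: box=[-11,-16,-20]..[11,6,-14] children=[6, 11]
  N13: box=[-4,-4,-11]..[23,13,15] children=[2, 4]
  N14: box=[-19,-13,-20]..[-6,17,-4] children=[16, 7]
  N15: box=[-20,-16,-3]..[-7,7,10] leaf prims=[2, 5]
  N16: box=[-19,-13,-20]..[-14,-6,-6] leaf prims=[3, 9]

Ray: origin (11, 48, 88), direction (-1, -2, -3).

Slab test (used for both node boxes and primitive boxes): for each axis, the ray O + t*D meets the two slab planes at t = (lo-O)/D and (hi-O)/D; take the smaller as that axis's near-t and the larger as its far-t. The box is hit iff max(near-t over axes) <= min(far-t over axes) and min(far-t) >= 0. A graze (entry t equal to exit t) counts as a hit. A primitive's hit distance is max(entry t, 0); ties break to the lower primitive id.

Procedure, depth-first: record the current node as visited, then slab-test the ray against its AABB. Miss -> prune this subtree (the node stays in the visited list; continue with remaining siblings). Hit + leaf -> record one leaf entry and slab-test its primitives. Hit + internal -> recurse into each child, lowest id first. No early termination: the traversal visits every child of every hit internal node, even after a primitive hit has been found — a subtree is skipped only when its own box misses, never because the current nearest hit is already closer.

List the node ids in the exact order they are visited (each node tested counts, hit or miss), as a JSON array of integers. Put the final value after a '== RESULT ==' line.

Trace the traversal:
N0 x:[-12,31] y:[15,33] z:[24,36] -> hit [24,31], descend [3, 5]
  N3 x:[17,31] y:[15,32] z:[24,36] -> hit [24,31], descend [9, 14]
    N9 x:[18,31] y:[15,32] z:[24,31] -> hit [24,31], descend [1, 15]
      N1 x:[25,29] y:[15,19] z:[24,31] -> miss, prune
      N15 x:[18,31] y:[41/2,32] z:[26,91/3] -> hit [26,91/3] leaf, test {P2@t=30, P5(miss)}
    N14 x:[17,30] y:[31/2,61/2] z:[92/3,36] -> miss, prune
  N5 x:[-12,22] y:[35/2,33] z:[73/3,36] -> miss, prune

Visited [0, 3, 9, 1, 15, 14, 5]. Tests: 7 box, 1 leaf. Nearest: P2.

== RESULT ==
[0, 3, 9, 1, 15, 14, 5]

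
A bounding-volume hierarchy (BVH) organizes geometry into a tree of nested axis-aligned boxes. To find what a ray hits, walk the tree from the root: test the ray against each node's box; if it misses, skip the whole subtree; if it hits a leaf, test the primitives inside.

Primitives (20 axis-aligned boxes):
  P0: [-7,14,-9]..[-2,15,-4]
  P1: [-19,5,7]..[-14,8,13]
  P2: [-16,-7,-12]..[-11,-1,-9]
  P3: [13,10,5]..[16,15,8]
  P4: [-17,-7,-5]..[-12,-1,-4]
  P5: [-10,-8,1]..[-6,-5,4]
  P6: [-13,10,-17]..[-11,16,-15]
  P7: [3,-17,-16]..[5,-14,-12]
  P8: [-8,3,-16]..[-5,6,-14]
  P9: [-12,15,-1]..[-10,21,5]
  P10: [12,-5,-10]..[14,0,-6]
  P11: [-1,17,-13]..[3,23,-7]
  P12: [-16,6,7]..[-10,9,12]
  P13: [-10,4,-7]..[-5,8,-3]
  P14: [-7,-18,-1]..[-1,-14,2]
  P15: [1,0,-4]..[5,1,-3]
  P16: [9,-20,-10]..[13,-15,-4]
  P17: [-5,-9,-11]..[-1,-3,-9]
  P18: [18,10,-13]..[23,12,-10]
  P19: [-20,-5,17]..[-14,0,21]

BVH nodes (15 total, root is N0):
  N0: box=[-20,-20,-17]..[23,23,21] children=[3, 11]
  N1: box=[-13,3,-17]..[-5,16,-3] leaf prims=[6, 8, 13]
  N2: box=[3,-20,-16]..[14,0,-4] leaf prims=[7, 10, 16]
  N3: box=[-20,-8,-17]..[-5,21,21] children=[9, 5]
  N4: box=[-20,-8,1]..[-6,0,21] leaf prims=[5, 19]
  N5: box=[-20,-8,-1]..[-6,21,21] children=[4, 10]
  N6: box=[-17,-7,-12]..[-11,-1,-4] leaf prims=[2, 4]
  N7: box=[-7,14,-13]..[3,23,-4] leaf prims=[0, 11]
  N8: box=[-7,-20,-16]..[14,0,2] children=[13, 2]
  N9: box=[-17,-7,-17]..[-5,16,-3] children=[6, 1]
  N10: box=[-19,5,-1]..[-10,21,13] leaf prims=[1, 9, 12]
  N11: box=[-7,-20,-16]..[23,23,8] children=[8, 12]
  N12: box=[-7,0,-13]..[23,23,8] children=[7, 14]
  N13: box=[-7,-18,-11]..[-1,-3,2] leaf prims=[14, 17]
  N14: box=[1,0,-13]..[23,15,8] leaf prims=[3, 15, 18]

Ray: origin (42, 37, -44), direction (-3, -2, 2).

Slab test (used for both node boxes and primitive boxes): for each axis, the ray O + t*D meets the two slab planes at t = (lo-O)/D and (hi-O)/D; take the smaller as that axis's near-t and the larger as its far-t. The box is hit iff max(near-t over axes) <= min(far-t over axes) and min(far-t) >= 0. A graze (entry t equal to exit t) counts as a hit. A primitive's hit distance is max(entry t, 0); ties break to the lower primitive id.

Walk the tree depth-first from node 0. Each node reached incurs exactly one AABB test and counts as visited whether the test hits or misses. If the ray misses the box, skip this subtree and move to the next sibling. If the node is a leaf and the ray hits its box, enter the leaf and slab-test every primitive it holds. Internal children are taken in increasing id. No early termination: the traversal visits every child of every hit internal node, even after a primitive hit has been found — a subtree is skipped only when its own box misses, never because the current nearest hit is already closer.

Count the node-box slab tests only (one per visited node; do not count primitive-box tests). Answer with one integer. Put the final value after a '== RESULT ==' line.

Trace the traversal:
N0 x:[19/3,62/3] y:[7,57/2] z:[27/2,65/2] -> hit [27/2,62/3], descend [3, 11]
  N3 x:[47/3,62/3] y:[8,45/2] z:[27/2,65/2] -> hit [47/3,62/3], descend [5, 9]
    N5 x:[16,62/3] y:[8,45/2] z:[43/2,65/2] -> miss, prune
    N9 x:[47/3,59/3] y:[21/2,22] z:[27/2,41/2] -> hit [47/3,59/3], descend [1, 6]
      N1 x:[47/3,55/3] y:[21/2,17] z:[27/2,41/2] -> hit [47/3,17] leaf, test {P6(miss), P8(miss), P13(miss)}
      N6 x:[53/3,59/3] y:[19,22] z:[16,20] -> hit [19,59/3] leaf, test {P2(miss), P4@t=39/2}
  N11 x:[19/3,49/3] y:[7,57/2] z:[14,26] -> hit [14,49/3], descend [8, 12]
    N8 x:[28/3,49/3] y:[37/2,57/2] z:[14,23] -> miss, prune
    N12 x:[19/3,49/3] y:[7,37/2] z:[31/2,26] -> hit [31/2,49/3], descend [7, 14]
      N7 x:[13,49/3] y:[7,23/2] z:[31/2,20] -> miss, prune
      N14 x:[19/3,41/3] y:[11,37/2] z:[31/2,26] -> miss, prune

Summary -> nodes [0, 3, 5, 9, 1, 6, 11, 8, 12, 7, 14]; box-tests=11; leaf-entries=2; first=P4

== RESULT ==
11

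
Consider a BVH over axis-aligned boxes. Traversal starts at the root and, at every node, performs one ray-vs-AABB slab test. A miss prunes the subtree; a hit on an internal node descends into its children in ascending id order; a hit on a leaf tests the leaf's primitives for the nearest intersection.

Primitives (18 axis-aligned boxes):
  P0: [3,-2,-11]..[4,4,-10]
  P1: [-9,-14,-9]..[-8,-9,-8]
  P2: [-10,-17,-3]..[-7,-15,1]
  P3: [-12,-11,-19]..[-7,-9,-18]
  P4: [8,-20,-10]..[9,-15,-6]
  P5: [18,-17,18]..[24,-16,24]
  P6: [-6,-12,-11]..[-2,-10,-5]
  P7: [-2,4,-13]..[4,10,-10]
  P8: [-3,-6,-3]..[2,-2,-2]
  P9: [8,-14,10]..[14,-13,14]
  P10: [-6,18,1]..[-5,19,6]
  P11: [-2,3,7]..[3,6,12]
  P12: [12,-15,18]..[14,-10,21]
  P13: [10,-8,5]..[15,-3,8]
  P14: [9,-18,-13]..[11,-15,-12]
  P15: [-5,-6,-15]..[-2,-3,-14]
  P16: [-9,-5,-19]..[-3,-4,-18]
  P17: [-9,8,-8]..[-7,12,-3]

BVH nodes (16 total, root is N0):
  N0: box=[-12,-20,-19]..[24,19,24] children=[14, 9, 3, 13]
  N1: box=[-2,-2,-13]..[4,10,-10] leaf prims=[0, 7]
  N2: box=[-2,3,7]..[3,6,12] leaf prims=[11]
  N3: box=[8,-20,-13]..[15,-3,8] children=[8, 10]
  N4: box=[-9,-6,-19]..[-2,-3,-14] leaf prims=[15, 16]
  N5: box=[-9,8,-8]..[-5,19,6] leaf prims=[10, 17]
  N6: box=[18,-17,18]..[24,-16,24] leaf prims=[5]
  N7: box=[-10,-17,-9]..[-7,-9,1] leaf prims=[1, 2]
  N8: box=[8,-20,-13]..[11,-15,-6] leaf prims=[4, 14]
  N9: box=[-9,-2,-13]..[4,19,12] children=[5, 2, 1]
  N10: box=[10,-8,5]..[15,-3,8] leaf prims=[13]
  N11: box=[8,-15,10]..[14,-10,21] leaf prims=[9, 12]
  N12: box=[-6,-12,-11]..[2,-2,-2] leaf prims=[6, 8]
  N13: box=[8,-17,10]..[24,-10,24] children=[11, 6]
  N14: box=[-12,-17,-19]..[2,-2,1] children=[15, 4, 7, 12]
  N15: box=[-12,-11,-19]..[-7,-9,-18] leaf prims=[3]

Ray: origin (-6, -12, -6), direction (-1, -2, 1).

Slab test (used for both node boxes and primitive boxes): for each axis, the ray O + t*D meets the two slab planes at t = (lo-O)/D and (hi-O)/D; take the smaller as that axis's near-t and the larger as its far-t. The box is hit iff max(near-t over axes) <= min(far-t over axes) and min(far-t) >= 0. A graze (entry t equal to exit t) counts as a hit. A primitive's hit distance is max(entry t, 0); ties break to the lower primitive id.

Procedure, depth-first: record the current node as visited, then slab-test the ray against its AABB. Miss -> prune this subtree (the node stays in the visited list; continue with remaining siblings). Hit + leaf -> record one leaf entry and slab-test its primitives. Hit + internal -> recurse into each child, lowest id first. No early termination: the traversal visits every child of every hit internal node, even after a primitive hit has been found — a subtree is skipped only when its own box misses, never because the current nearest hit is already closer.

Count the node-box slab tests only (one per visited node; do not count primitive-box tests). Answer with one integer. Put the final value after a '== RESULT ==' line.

Traverse from the root:
N0 x:[-30,6] y:[-31/2,4] z:[-13,30] -> hit [-13,4], descend [3, 9, 13, 14]
  N3 x:[-21,-14] y:[-9/2,4] z:[-7,14] -> miss, prune
  N9 x:[-10,3] y:[-31/2,-5] z:[-7,18] -> miss, prune
  N13 x:[-30,-14] y:[-1,5/2] z:[16,30] -> miss, prune
  N14 x:[-8,6] y:[-5,5/2] z:[-13,7] -> hit [-5,5/2], descend [4, 7, 12, 15]
    N4 x:[-4,3] y:[-9/2,-3] z:[-13,-8] -> miss, prune
    N7 x:[1,4] y:[-3/2,5/2] z:[-3,7] -> hit [1,5/2] leaf, test {P1(miss), P2(miss)}
    N12 x:[-8,0] y:[-5,0] z:[-5,4] -> hit [-5,0] leaf, test {P6@t=0, P8(miss)}
    N15 x:[1,6] y:[-3/2,-1/2] z:[-13,-12] -> miss, prune

Visited [0, 3, 9, 13, 14, 4, 7, 12, 15]. Tests: 9 box, 2 leaf. Nearest: P6.

== RESULT ==
9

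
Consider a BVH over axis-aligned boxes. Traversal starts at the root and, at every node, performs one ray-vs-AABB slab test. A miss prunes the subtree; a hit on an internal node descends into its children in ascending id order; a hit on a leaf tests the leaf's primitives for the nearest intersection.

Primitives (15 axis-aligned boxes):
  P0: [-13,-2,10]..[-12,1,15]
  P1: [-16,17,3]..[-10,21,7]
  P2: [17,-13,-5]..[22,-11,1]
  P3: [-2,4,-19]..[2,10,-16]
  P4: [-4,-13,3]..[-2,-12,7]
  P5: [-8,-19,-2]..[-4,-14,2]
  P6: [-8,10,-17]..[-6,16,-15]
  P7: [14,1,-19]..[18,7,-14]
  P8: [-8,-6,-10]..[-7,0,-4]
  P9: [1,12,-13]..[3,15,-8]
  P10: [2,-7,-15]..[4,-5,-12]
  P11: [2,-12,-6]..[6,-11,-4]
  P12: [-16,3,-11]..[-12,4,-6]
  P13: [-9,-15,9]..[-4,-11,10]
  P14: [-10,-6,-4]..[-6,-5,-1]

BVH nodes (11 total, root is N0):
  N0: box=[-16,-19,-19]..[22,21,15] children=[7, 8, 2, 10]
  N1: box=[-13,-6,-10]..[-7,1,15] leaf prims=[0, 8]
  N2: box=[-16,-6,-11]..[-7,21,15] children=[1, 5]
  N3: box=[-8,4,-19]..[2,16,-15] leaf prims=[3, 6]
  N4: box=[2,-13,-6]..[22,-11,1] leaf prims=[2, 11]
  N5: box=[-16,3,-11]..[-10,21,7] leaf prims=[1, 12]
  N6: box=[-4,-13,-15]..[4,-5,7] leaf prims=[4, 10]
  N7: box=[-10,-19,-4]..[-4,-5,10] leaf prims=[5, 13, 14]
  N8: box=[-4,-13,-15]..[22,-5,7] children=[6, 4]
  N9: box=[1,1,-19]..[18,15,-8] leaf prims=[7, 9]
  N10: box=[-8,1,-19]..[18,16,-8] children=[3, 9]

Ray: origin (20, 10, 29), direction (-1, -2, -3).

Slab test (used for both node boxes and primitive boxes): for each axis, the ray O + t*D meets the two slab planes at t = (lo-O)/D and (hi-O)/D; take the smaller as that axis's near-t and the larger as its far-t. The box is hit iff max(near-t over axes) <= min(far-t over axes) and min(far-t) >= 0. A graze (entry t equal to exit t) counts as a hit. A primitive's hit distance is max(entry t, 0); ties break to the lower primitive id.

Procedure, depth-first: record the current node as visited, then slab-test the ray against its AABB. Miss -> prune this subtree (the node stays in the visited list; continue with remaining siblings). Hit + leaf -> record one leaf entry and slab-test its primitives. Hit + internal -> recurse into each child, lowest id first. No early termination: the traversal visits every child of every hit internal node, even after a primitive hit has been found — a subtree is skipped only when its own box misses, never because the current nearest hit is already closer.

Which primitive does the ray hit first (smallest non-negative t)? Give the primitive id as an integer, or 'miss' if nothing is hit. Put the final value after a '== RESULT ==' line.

Traverse from the root:
N0 x:[-2,36] y:[-11/2,29/2] z:[14/3,16] -> hit [14/3,29/2], descend [2, 7, 8, 10]
  N2 x:[27,36] y:[-11/2,8] z:[14/3,40/3] -> miss, prune
  N7 x:[24,30] y:[15/2,29/2] z:[19/3,11] -> miss, prune
  N8 x:[-2,24] y:[15/2,23/2] z:[22/3,44/3] -> hit [15/2,23/2], descend [4, 6]
    N4 x:[-2,18] y:[21/2,23/2] z:[28/3,35/3] -> hit [21/2,23/2] leaf, test {P2(miss), P11(miss)}
    N6 x:[16,24] y:[15/2,23/2] z:[22/3,44/3] -> miss, prune
  N10 x:[2,28] y:[-3,9/2] z:[37/3,16] -> miss, prune

Visited [0, 2, 7, 8, 4, 6, 10]. Tests: 7 box, 1 leaf. Nearest: miss.

== RESULT ==
miss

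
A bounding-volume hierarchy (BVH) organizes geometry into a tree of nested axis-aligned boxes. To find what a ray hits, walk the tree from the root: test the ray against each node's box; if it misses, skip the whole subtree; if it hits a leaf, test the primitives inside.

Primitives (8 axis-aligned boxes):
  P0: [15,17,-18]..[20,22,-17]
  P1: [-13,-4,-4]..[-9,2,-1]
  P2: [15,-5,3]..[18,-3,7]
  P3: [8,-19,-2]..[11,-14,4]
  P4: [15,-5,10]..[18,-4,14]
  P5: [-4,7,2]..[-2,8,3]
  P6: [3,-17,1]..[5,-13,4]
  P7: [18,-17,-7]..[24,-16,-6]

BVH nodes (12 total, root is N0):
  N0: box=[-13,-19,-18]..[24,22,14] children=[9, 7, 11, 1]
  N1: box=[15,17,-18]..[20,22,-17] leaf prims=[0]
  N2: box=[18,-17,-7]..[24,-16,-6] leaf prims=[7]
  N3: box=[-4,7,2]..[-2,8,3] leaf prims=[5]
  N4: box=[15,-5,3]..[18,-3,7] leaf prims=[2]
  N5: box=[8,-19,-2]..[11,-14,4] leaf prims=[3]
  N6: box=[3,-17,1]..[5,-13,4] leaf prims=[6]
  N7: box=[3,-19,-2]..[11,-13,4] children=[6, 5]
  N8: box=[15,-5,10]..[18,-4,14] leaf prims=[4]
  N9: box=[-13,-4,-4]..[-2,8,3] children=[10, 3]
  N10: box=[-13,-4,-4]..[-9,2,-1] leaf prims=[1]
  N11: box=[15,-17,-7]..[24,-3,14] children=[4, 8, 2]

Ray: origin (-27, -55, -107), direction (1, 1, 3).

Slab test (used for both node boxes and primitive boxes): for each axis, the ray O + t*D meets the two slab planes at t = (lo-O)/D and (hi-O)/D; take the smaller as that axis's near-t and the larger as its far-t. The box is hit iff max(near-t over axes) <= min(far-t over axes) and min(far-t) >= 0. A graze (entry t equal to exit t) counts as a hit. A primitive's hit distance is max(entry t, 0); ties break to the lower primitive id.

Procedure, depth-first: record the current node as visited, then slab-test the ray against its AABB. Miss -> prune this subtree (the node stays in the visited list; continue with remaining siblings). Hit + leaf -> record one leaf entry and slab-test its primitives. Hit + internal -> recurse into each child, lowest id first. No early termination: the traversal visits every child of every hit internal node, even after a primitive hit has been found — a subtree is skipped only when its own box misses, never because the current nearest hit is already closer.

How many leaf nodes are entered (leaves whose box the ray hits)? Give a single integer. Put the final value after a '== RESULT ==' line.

Walk:
N0 x:[14,51] y:[36,77] z:[89/3,121/3] -> hit [36,121/3], descend [1, 7, 9, 11]
  N1 x:[42,47] y:[72,77] z:[89/3,30] -> miss, prune
  N7 x:[30,38] y:[36,42] z:[35,37] -> hit [36,37], descend [5, 6]
    N5 x:[35,38] y:[36,41] z:[35,37] -> hit [36,37] leaf, test {P3@t=36}
    N6 x:[30,32] y:[38,42] z:[36,37] -> miss, prune
  N9 x:[14,25] y:[51,63] z:[103/3,110/3] -> miss, prune
  N11 x:[42,51] y:[38,52] z:[100/3,121/3] -> miss, prune

7 AABB tests over nodes [0, 1, 7, 5, 6, 9, 11]; 1 leaf entered; closest P3.

== RESULT ==
1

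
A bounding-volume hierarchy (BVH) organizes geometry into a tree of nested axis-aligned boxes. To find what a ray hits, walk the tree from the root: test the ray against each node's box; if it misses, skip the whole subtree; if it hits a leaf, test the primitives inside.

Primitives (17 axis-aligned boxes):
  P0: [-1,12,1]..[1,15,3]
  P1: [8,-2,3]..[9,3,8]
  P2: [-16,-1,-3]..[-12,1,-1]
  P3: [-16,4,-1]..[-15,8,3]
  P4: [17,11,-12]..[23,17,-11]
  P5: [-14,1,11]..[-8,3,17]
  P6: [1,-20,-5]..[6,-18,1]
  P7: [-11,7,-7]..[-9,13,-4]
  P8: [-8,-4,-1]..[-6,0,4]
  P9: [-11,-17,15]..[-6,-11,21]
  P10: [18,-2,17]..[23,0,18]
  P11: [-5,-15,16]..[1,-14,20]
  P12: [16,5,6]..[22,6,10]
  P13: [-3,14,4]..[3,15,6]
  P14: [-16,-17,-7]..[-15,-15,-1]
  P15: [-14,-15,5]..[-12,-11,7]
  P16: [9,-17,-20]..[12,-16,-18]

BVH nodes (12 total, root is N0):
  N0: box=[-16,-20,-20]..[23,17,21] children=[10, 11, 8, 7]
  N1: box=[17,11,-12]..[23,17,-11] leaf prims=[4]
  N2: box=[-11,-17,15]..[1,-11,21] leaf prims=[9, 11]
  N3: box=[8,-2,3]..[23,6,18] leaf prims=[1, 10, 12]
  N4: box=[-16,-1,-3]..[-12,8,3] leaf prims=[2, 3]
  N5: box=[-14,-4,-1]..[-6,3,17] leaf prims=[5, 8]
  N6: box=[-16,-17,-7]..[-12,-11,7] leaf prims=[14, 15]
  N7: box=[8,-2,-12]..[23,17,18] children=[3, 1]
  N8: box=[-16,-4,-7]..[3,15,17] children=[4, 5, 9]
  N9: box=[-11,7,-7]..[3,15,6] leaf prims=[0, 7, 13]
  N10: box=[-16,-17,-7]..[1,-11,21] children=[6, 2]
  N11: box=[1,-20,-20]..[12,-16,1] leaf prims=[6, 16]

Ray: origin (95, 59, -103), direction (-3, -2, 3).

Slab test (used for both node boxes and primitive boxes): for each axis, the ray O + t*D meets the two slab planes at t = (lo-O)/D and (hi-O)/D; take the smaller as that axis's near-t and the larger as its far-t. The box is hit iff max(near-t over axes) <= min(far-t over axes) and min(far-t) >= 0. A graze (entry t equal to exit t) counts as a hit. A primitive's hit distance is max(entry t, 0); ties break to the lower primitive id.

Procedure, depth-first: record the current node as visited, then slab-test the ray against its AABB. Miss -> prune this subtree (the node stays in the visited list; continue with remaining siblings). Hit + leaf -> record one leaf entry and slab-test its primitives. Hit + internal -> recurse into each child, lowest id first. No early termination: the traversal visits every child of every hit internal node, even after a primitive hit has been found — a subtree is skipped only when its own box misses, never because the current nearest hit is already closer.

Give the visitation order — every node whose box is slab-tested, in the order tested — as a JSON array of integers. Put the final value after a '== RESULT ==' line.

Walk:
N0 x:[24,37] y:[21,79/2] z:[83/3,124/3] -> hit [83/3,37], descend [7, 8, 10, 11]
  N7 x:[24,29] y:[21,61/2] z:[91/3,121/3] -> miss, prune
  N8 x:[92/3,37] y:[22,63/2] z:[32,40] -> miss, prune
  N10 x:[94/3,37] y:[35,38] z:[32,124/3] -> hit [35,37], descend [2, 6]
    N2 x:[94/3,106/3] y:[35,38] z:[118/3,124/3] -> miss, prune
    N6 x:[107/3,37] y:[35,38] z:[32,110/3] -> hit [107/3,110/3] leaf, test {P14(miss), P15@t=36}
  N11 x:[83/3,94/3] y:[75/2,79/2] z:[83/3,104/3] -> miss, prune

Summary -> nodes [0, 7, 8, 10, 2, 6, 11]; box-tests=7; leaf-entries=1; first=P15

== RESULT ==
[0, 7, 8, 10, 2, 6, 11]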